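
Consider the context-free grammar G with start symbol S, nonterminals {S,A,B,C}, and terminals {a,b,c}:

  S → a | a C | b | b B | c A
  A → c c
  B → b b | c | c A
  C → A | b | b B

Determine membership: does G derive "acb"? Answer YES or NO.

CNF form of G:
  S -> T0 A | T1 B | T2 C | a | b
  A -> T0 T0
  B -> T0 A | T1 T1 | c
  C -> T0 T0 | T1 B | b
  T0 -> c
  T1 -> b
  T2 -> a

CYK table (by increasing span):
  T[0,0] 'a' = {S,T2}  orig:{S}
  T[1,1] 'c' = {B,T0}  orig:{B}
  T[2,2] 'b' = {C,S,T1}  orig:{C,S}
  T[0,1] 'ac' = ∅
  T[1,2] 'cb' = ∅
  T[0,2] 'acb' = ∅

S ∉ T[0,2] ⇒ NO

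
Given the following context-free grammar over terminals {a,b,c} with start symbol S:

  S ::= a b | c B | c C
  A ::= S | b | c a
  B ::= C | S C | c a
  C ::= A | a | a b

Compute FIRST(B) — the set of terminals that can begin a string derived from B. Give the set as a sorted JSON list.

FIRST sets, iterate to fixpoint:
round 1:
  A via A→b: +{b}
  A via A→c a: +{c}
  B via B→c a: +{c}
  C via C→A: +{b,c}
  C via C→a: +{a}
  S via S→a b: +{a}
  S via S→c B: +{c}
  FIRST(S)={a,c}  FIRST(A)={b,c}  FIRST(B)={c}  FIRST(C)={a,b,c}
round 2:
  A via A→S: +{a}
  B via B→C: +{a,b}
  FIRST(S)={a,c}  FIRST(A)={a,b,c}  FIRST(B)={a,b,c}  FIRST(C)={a,b,c}
round 3: (no change)
  FIRST(S)={a,c}  FIRST(A)={a,b,c}  FIRST(B)={a,b,c}  FIRST(C)={a,b,c}

FIRST(B) = ["a", "b", "c"]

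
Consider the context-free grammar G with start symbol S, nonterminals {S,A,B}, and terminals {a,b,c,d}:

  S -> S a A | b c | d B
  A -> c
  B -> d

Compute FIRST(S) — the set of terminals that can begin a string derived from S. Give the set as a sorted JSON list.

FIRST sets, iterate to fixpoint:
iter 1:
  A via A→c: +{c}
  B via B→d: +{d}
  S via S→b c: +{b}
  S via S→d B: +{d}
  FIRST(S)={b,d}  FIRST(A)={c}  FIRST(B)={d}
iter 2: (no change)
  FIRST(S)={b,d}  FIRST(A)={c}  FIRST(B)={d}

FIRST(S) = ["b", "d"]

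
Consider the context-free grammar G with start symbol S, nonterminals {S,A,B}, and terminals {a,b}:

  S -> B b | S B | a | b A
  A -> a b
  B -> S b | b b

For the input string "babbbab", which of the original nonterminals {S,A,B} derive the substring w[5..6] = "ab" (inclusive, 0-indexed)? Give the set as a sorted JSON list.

Convert to CNF:
  S -> B T1 | S B | T1 A | a
  A -> T0 T1
  B -> S T1 | T1 T1
  T0 -> a
  T1 -> b

Fill CYK table bottom-up (cells [i..j] with 5 ≤ i ≤ j ≤ 6 only):
  cell(5,5) a: {S,T0}  orig:{S}
  cell(6,6) b: {T1}  orig:{}
  cell(5,6) ab: {A,B}

Original NTs in T[5,6] deriving "ab": ["A", "B"]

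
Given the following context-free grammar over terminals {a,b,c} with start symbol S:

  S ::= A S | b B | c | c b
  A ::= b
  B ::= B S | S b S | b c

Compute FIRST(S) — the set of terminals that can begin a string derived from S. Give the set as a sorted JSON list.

FIRST iteration:
round 1:
  A via A→b: +{b}
  B via B→b c: +{b}
  S via S→A S: +{b}
  S via S→c: +{c}
  S: {b,c}  A: {b}  B: {b}
round 2:
  B via B→S b S: +{c}
  S: {b,c}  A: {b}  B: {b,c}
round 3: (stable)
  S: {b,c}  A: {b}  B: {b,c}

FIRST(S) = ["b", "c"]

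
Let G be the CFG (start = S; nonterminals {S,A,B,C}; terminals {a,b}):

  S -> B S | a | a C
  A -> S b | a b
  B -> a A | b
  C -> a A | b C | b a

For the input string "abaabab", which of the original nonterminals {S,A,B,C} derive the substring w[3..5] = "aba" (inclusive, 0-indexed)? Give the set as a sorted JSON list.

Convert to CNF:
  S -> B S | T1 C | a
  A -> S T0 | T1 T0
  B -> T1 A | b
  C -> T0 C | T0 T1 | T1 A
  T0 -> b
  T1 -> a

CYK fill (cells [i..j] with 3 ≤ i ≤ j ≤ 5 only):
  cell(3,3) a: {S,T1}  orig:{S}
  cell(4,4) b: {B,T0}  orig:{B}
  cell(5,5) a: {S,T1}  orig:{S}
  cell(3,4) ab: {A}
  cell(4,5) ba: {C,S}
  cell(3,5) aba: {S}

Original NTs in T[3,5] deriving "aba": ["S"]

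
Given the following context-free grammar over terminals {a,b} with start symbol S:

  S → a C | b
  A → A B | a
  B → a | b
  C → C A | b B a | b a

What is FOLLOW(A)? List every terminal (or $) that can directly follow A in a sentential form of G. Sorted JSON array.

FIRST iteration:
pass 1:
  A via A→a: +{a}
  B via B→a: +{a}
  B via B→b: +{b}
  C via C→b B a: +{b}
  S via S→a C: +{a}
  S via S→b: +{b}
  FIRST(S)={a,b}  FIRST(A)={a}  FIRST(B)={a,b}  FIRST(C)={b}
pass 2: (stable)
  FIRST(S)={a,b}  FIRST(A)={a}  FIRST(B)={a,b}  FIRST(C)={b}

Compute FOLLOW by fixpoint:
seed FOLLOW(S) with $
round 1:
  A→A B: FOLLOW(A) ⊇ FIRST(B) = {a,b}; new: +{a,b}
  A→A B: FOLLOW(B) ⊇ FOLLOW(A) ⊇ {a,b}; new: +{a,b}
  C→C A: FOLLOW(C) ⊇ FIRST(A) = {a}; new: +{a}
  S→a C: FOLLOW(C) ⊇ FOLLOW(S) ⊇ {$}; new: +{$}
  S: {$}  A: {a,b}  B: {a,b}  C: {$,a}
round 2:
  C→C A: FOLLOW(A) ⊇ FOLLOW(C) ⊇ {$,a}; new: +{$}
  S: {$}  A: {$,a,b}  B: {a,b}  C: {$,a}
round 3:
  A→A B: FOLLOW(B) ⊇ FOLLOW(A) ⊇ {$,a,b}; new: +{$}
  S: {$}  A: {$,a,b}  B: {$,a,b}  C: {$,a}
round 4: done
  S: {$}  A: {$,a,b}  B: {$,a,b}  C: {$,a}

FOLLOW(A) = ["$", "a", "b"]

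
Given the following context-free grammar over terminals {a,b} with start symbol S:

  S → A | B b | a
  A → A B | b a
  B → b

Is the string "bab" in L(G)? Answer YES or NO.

Convert to CNF:
  S -> A B | B T0 | T0 T1 | a
  A -> A B | T0 T1
  B -> b
  T0 -> b
  T1 -> a

CYK table (by increasing span):
  [0..0]={B,T0}  "b"  orig:{B}
  [1..1]={S,T1}  "a"  orig:{S}
  [2..2]={B,T0}  "b"  orig:{B}
  [0..1]={A,S}  "ba"
  [1..2]=∅  "ab"
  [0..2]={A,S}  "bab"

S ∈ T[0,2] ⇒ YES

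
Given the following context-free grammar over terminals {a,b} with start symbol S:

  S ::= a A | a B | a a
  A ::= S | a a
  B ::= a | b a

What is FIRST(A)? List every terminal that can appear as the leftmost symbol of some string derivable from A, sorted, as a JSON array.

FIRST iteration:
round 1:
  A via A→a a: +{a}
  B via B→a: +{a}
  B via B→b a: +{b}
  S via S→a A: +{a}
  FIRST(S)={a}  FIRST(A)={a}  FIRST(B)={a,b}
round 2: — fixpoint
  FIRST(S)={a}  FIRST(A)={a}  FIRST(B)={a,b}

FIRST(A) = ["a"]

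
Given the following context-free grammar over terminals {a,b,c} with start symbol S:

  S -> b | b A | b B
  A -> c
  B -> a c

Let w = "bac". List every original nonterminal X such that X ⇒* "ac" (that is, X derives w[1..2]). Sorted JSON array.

Convert to CNF:
  S -> T2 A | T2 B | b
  A -> c
  B -> T0 T1
  T0 -> a
  T1 -> c
  T2 -> b

CYK table (by increasing span) — only the sub-triangle for w[1..2]:
  cell(1,1) a: {T0}  orig:{}
  cell(2,2) c: {A,T1}  orig:{A}
  cell(1,2) ac: {B}

Original NTs in T[1,2] deriving "ac": ["B"]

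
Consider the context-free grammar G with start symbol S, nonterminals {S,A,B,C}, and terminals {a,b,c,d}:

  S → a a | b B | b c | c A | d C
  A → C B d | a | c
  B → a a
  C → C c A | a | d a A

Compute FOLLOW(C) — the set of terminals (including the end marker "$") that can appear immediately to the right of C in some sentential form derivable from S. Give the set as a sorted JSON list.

FIRST sets, iterate to fixpoint:
round 1:
  A via A→a: +{a}
  A via A→c: +{c}
  B via B→a a: +{a}
  C via C→a: +{a}
  C via C→d a A: +{d}
  S via S→a a: +{a}
  S via S→b B: +{b}
  S via S→c A: +{c}
  S via S→d C: +{d}
  FIRST[S]={a,b,c,d}  FIRST[A]={a,c}  FIRST[B]={a}  FIRST[C]={a,d}
round 2:
  A via A→C B d: +{d}
  FIRST[S]={a,b,c,d}  FIRST[A]={a,c,d}  FIRST[B]={a}  FIRST[C]={a,d}
round 3: — fixpoint
  FIRST[S]={a,b,c,d}  FIRST[A]={a,c,d}  FIRST[B]={a}  FIRST[C]={a,d}

FOLLOW iteration:
initialize: $ ∈ FOLLOW(S)
iter 1:
  A→C B d: FOLLOW(C) ⊇ FIRST(B) = {a}; new: +{a}
  A→C B d: FOLLOW(B) ⊇ FIRST(d) = {d}; new: +{d}
  C→C c A: FOLLOW(C) ⊇ FIRST(c) = {c}; new: +{c}
  C→C c A: FOLLOW(A) ⊇ FOLLOW(C) ⊇ {a,c}; new: +{a,c}
  S→b B: FOLLOW(B) ⊇ FOLLOW(S) ⊇ {$}; new: +{$}
  S→c A: FOLLOW(A) ⊇ FOLLOW(S) ⊇ {$}; new: +{$}
  S→d C: FOLLOW(C) ⊇ FOLLOW(S) ⊇ {$}; new: +{$}
  S: {$}  A: {$,a,c}  B: {$,d}  C: {$,a,c}
iter 2: (stable)
  S: {$}  A: {$,a,c}  B: {$,d}  C: {$,a,c}

FOLLOW(C) = ["$", "a", "c"]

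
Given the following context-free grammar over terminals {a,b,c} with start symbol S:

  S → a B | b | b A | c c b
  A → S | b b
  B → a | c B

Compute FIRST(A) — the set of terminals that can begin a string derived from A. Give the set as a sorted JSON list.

FIRST sets, iterate to fixpoint:
pass 1:
  A via A→b b: +{b}
  B via B→a: +{a}
  B via B→c B: +{c}
  S via S→a B: +{a}
  S via S→b: +{b}
  S via S→c c b: +{c}
  FIRST[S]={a,b,c}  FIRST[A]={b}  FIRST[B]={a,c}
pass 2:
  A via A→S: +{a,c}
  FIRST[S]={a,b,c}  FIRST[A]={a,b,c}  FIRST[B]={a,c}
pass 3: — fixpoint
  FIRST[S]={a,b,c}  FIRST[A]={a,b,c}  FIRST[B]={a,c}

FIRST(A) = ["a", "b", "c"]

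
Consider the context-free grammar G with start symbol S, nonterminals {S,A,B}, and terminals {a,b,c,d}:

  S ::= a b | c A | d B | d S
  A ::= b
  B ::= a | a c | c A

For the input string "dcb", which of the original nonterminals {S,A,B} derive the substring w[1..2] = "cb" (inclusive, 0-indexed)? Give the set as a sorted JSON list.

Convert to CNF:
  S -> T0 T2 | T1 A | T3 B | T3 S
  A -> b
  B -> T0 T1 | T1 A | a
  T0 -> a
  T1 -> c
  T2 -> b
  T3 -> d

Fill CYK table bottom-up (cells [i..j] with 1 ≤ i ≤ j ≤ 2 only):
  T[1,1] 'c' = {T1}  orig:{}
  T[2,2] 'b' = {A,T2}  orig:{A}
  T[1,2] 'cb' = {B,S}

Original NTs in T[1,2] deriving "cb": ["B", "S"]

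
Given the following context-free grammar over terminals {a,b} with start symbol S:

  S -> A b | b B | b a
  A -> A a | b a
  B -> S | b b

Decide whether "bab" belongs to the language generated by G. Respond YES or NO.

CNF form of G:
  S -> A T1 | T1 B | T1 T0
  A -> A T0 | T1 T0
  B -> A T1 | T1 B | T1 T0 | T1 T1
  T0 -> a
  T1 -> b

CYK fill:
  T[0,0] 'b' = {T1}  orig:{}
  T[1,1] 'a' = {T0}  orig:{}
  T[2,2] 'b' = {T1}  orig:{}
  T[0,1] 'ba' = {A,B,S}
  T[1,2] 'ab' = ∅
  T[0,2] 'bab' = {B,S}

S ∈ T[0,2] ⇒ YES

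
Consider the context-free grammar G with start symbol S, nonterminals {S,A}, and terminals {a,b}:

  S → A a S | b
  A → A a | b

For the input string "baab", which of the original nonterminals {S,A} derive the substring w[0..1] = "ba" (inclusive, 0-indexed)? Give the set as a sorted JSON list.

Convert to CNF:
  S -> A X1 | b
  A -> A T0 | b
  T0 -> a
  X1 -> T0 S

CYK table (by increasing span) — only the sub-triangle for w[0..1]:
  [0..0]={A,S}  "b"
  [1..1]={T0}  "a"  orig:{}
  [0..1]={A}  "ba"

Original NTs in T[0,1] deriving "ba": ["A"]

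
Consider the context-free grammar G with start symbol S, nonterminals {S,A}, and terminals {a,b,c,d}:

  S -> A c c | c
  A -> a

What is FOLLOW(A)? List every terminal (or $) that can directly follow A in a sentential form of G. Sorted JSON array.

Compute FIRST by fixpoint:
round 1:
  A via A→a: +{a}
  S via S→A c c: +{a}
  S via S→c: +{c}
  FIRST[S]={a,c}  FIRST[A]={a}
round 2: — fixpoint
  FIRST[S]={a,c}  FIRST[A]={a}

Compute FOLLOW by fixpoint:
initialize: $ ∈ FOLLOW(S)
pass 1:
  S→A c c: FOLLOW(A) ⊇ FIRST(c) = {c}; new: +{c}
  FOLLOW(S)={$}  FOLLOW(A)={c}
pass 2: done
  FOLLOW(S)={$}  FOLLOW(A)={c}

FOLLOW(A) = ["c"]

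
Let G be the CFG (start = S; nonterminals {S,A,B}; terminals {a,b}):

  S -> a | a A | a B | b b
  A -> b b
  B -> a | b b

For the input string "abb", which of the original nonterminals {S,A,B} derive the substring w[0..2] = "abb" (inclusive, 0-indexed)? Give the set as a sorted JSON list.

CNF form of G:
  S -> T0 T0 | T1 A | T1 B | a
  A -> T0 T0
  B -> T0 T0 | a
  T0 -> b
  T1 -> a

CYK table (by increasing span) — only the sub-triangle for w[0..2]:
  T[0,0] 'a' = {B,S,T1}  orig:{B,S}
  T[1,1] 'b' = {T0}  orig:{}
  T[2,2] 'b' = {T0}  orig:{}
  T[0,1] 'ab' = ∅
  T[1,2] 'bb' = {A,B,S}
  T[0,2] 'abb' = {S}

Original NTs in T[0,2] deriving "abb": ["S"]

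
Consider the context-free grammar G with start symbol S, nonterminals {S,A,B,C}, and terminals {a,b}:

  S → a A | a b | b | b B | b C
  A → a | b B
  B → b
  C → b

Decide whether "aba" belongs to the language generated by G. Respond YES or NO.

Convert to CNF:
  S -> T0 B | T0 C | T1 A | T1 T0 | b
  A -> T0 B | a
  B -> b
  C -> b
  T0 -> b
  T1 -> a

CYK fill:
  T[0,0] 'a' = {A,T1}  orig:{A}
  T[1,1] 'b' = {B,C,S,T0}  orig:{B,C,S}
  T[2,2] 'a' = {A,T1}  orig:{A}
  T[0,1] 'ab' = {S}
  T[1,2] 'ba' = ∅
  T[0,2] 'aba' = ∅

S ∉ T[0,2] ⇒ NO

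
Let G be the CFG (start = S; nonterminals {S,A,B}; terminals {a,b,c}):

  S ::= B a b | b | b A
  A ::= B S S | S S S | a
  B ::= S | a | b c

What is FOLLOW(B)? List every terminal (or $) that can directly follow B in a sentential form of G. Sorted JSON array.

Compute FIRST by fixpoint:
round 1:
  A via A→a: +{a}
  B via B→a: +{a}
  B via B→b c: +{b}
  S via S→B a b: +{a,b}
  S: {a,b}  A: {a}  B: {a,b}
round 2:
  A via A→B S S: +{b}
  S: {a,b}  A: {a,b}  B: {a,b}
round 3: — fixpoint
  S: {a,b}  A: {a,b}  B: {a,b}

Compute FOLLOW by fixpoint:
seed FOLLOW(S) with $
[1]
  A→B S S: FOLLOW(B) ⊇ FIRST(S) = {a,b}; new: +{a,b}
  A→B S S: FOLLOW(S) ⊇ FIRST(S) = {a,b}; new: +{a,b}
  S→b A: FOLLOW(A) ⊇ FOLLOW(S) ⊇ {$,a,b}; new: +{$,a,b}
  S: {$,a,b}  A: {$,a,b}  B: {a,b}
[2] — fixpoint
  S: {$,a,b}  A: {$,a,b}  B: {a,b}

FOLLOW(B) = ["a", "b"]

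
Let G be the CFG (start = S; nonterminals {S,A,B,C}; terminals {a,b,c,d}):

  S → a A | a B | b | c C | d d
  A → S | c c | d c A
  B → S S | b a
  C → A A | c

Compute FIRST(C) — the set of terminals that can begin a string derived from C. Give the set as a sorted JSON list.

FIRST iteration:
[1]
  A via A→c c: +{c}
  A via A→d c A: +{d}
  B via B→b a: +{b}
  C via C→A A: +{c,d}
  S via S→a A: +{a}
  S via S→b: +{b}
  S via S→c C: +{c}
  S via S→d d: +{d}
  FIRST[S]={a,b,c,d}  FIRST[A]={c,d}  FIRST[B]={b}  FIRST[C]={c,d}
[2]
  A via A→S: +{a,b}
  B via B→S S: +{a,c,d}
  C via C→A A: +{a,b}
  FIRST[S]={a,b,c,d}  FIRST[A]={a,b,c,d}  FIRST[B]={a,b,c,d}  FIRST[C]={a,b,c,d}
[3] done
  FIRST[S]={a,b,c,d}  FIRST[A]={a,b,c,d}  FIRST[B]={a,b,c,d}  FIRST[C]={a,b,c,d}

FIRST(C) = ["a", "b", "c", "d"]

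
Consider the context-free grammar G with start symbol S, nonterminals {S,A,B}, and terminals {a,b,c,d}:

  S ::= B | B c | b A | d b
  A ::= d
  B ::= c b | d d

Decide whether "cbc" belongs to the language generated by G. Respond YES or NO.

Convert to CNF:
  S -> B T0 | T0 T1 | T1 A | T2 T1 | T2 T2
  A -> d
  B -> T0 T1 | T2 T2
  T0 -> c
  T1 -> b
  T2 -> d

CYK table (by increasing span):
  [0..0]={T0}  "c"  orig:{}
  [1..1]={T1}  "b"  orig:{}
  [2..2]={T0}  "c"  orig:{}
  [0..1]={B,S}  "cb"
  [1..2]=∅  "bc"
  [0..2]={S}  "cbc"

S ∈ T[0,2] ⇒ YES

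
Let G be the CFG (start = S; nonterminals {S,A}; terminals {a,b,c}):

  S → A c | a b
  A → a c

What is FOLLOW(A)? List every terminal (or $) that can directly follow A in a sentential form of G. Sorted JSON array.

Compute FIRST by fixpoint:
iter 1:
  A via A→a c: +{a}
  S via S→A c: +{a}
  FIRST[S]={a}  FIRST[A]={a}
iter 2: done
  FIRST[S]={a}  FIRST[A]={a}

FOLLOW iteration:
seed FOLLOW(S) with $
round 1:
  S→A c: FOLLOW(A) ⊇ FIRST(c) = {c}; new: +{c}
  FOLLOW[S]={$}  FOLLOW[A]={c}
round 2: (stable)
  FOLLOW[S]={$}  FOLLOW[A]={c}

FOLLOW(A) = ["c"]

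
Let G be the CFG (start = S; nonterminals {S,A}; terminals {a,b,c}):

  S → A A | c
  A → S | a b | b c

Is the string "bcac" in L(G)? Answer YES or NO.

CNF form of G:
  S -> A A | c
  A -> A A | T0 T1 | T1 T2 | c
  T0 -> a
  T1 -> b
  T2 -> c

Fill CYK table bottom-up:
  T[0,0] 'b' = {T1}  orig:{}
  T[1,1] 'c' = {A,S,T2}  orig:{A,S}
  T[2,2] 'a' = {T0}  orig:{}
  T[3,3] 'c' = {A,S,T2}  orig:{A,S}
  T[0,1] 'bc' = {A}
  T[1,2] 'ca' = ∅
  T[2,3] 'ac' = ∅
  T[0,2] 'bca' = ∅
  T[1,3] 'cac' = ∅
  T[0,3] 'bcac' = ∅

S ∉ T[0,3] ⇒ NO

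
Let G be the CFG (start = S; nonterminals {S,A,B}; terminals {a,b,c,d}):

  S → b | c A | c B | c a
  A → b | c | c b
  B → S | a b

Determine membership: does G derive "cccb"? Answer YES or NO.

Convert to CNF:
  S -> T0 A | T0 B | T0 T2 | b
  A -> T0 T1 | b | c
  B -> T0 A | T0 B | T0 T2 | T2 T1 | b
  T0 -> c
  T1 -> b
  T2 -> a

CYK table (by increasing span):
  T[0,0] 'c' = {A,T0}  orig:{A}
  T[1,1] 'c' = {A,T0}  orig:{A}
  T[2,2] 'c' = {A,T0}  orig:{A}
  T[3,3] 'b' = {A,B,S,T1}  orig:{A,B,S}
  T[0,1] 'cc' = {B,S}
  T[1,2] 'cc' = {B,S}
  T[2,3] 'cb' = {A,B,S}
  T[0,2] 'ccc' = {B,S}
  T[1,3] 'ccb' = {B,S}
  T[0,3] 'cccb' = {B,S}

S ∈ T[0,3] ⇒ YES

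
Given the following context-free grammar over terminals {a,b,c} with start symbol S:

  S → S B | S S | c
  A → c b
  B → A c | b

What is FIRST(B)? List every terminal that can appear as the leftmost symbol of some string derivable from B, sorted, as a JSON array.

FIRST sets, iterate to fixpoint:
round 1:
  A via A→c b: +{c}
  B via B→A c: +{c}
  B via B→b: +{b}
  S via S→c: +{c}
  FIRST(S)={c}  FIRST(A)={c}  FIRST(B)={b,c}
round 2: — fixpoint
  FIRST(S)={c}  FIRST(A)={c}  FIRST(B)={b,c}

FIRST(B) = ["b", "c"]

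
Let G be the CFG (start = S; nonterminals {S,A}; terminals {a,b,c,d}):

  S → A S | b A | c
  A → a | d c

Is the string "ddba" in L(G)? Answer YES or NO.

Convert to CNF:
  S -> A S | T2 A | c
  A -> T0 T1 | a
  T0 -> d
  T1 -> c
  T2 -> b

CYK fill:
  cell(0,0) d: {T0}  orig:{}
  cell(1,1) d: {T0}  orig:{}
  cell(2,2) b: {T2}  orig:{}
  cell(3,3) a: {A}
  cell(0,1) dd: ∅
  cell(1,2) db: ∅
  cell(2,3) ba: {S}
  cell(0,2) ddb: ∅
  cell(1,3) dba: ∅
  cell(0,3) ddba: ∅

S ∉ T[0,3] ⇒ NO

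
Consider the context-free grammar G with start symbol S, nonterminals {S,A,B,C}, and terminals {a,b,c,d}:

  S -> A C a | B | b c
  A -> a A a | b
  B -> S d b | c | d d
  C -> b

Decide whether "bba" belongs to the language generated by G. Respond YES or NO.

CNF form of G:
  S -> A X6 | S X7 | T1 T1 | T2 T3 | c
  A -> T0 X4 | b
  B -> S X5 | T1 T1 | c
  C -> b
  T0 -> a
  T1 -> d
  T2 -> b
  T3 -> c
  X4 -> A T0
  X5 -> T1 T2
  X6 -> C T0
  X7 -> T1 T2

CYK table (by increasing span):
  T[0,0] 'b' = {A,C,T2}  orig:{A,C}
  T[1,1] 'b' = {A,C,T2}  orig:{A,C}
  T[2,2] 'a' = {T0}  orig:{}
  T[0,1] 'bb' = ∅
  T[1,2] 'ba' = {X4,X6}  orig:{}
  T[0,2] 'bba' = {S}

S ∈ T[0,2] ⇒ YES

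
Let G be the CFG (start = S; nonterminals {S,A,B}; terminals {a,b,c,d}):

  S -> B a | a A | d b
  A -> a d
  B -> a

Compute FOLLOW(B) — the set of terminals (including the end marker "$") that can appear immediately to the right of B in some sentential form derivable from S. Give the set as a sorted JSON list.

FIRST iteration:
pass 1:
  A via A→a d: +{a}
  B via B→a: +{a}
  S via S→B a: +{a}
  S via S→d b: +{d}
  S: {a,d}  A: {a}  B: {a}
pass 2: (stable)
  S: {a,d}  A: {a}  B: {a}

FOLLOW iteration:
initialize: $ ∈ FOLLOW(S)
iter 1:
  S→B a: FOLLOW(B) ⊇ FIRST(a) = {a}; new: +{a}
  S→a A: FOLLOW(A) ⊇ FOLLOW(S) ⊇ {$}; new: +{$}
  FOLLOW(S)={$}  FOLLOW(A)={$}  FOLLOW(B)={a}
iter 2: (no change)
  FOLLOW(S)={$}  FOLLOW(A)={$}  FOLLOW(B)={a}

FOLLOW(B) = ["a"]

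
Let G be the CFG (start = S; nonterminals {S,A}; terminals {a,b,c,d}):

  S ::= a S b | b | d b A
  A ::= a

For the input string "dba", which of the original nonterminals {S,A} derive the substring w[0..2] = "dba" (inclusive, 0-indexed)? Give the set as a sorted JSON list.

Convert to CNF:
  S -> T0 X3 | T2 X4 | b
  A -> a
  T0 -> a
  T1 -> b
  T2 -> d
  X3 -> S T1
  X4 -> T1 A

Fill CYK table bottom-up — only the sub-triangle for w[0..2]:
  T[0,0] 'd' = {T2}  orig:{}
  T[1,1] 'b' = {S,T1}  orig:{S}
  T[2,2] 'a' = {A,T0}  orig:{A}
  T[0,1] 'db' = ∅
  T[1,2] 'ba' = {X4}  orig:{}
  T[0,2] 'dba' = {S}

Original NTs in T[0,2] deriving "dba": ["S"]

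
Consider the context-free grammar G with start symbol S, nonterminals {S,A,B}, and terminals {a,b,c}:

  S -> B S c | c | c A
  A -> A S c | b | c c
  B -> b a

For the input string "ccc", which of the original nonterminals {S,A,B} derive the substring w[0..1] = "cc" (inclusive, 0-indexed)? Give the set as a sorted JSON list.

Convert to CNF:
  S -> B X4 | T0 A | c
  A -> A X3 | T0 T0 | b
  B -> T1 T2
  T0 -> c
  T1 -> b
  T2 -> a
  X3 -> S T0
  X4 -> S T0

CYK table (by increasing span) — only the sub-triangle for w[0..1]:
  cell(0,0) c: {S,T0}  orig:{S}
  cell(1,1) c: {S,T0}  orig:{S}
  cell(0,1) cc: {A,X3,X4}  orig:{A}

Original NTs in T[0,1] deriving "cc": ["A"]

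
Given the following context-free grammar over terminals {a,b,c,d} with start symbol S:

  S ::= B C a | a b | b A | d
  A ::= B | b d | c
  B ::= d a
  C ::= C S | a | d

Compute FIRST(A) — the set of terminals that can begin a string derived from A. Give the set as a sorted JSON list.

FIRST iteration:
[1]
  A via A→b d: +{b}
  A via A→c: +{c}
  B via B→d a: +{d}
  C via C→a: +{a}
  C via C→d: +{d}
  S via S→B C a: +{d}
  S via S→a b: +{a}
  S via S→b A: +{b}
  S: {a,b,d}  A: {b,c}  B: {d}  C: {a,d}
[2]
  A via A→B: +{d}
  S: {a,b,d}  A: {b,c,d}  B: {d}  C: {a,d}
[3] (stable)
  S: {a,b,d}  A: {b,c,d}  B: {d}  C: {a,d}

FIRST(A) = ["b", "c", "d"]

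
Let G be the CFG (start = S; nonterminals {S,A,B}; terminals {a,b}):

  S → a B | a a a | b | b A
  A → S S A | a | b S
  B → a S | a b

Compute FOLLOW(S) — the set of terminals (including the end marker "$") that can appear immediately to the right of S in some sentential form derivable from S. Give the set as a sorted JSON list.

FIRST sets, iterate to fixpoint:
round 1:
  A via A→a: +{a}
  A via A→b S: +{b}
  B via B→a S: +{a}
  S via S→a B: +{a}
  S via S→b: +{b}
  FIRST(S)={a,b}  FIRST(A)={a,b}  FIRST(B)={a}
round 2: done
  FIRST(S)={a,b}  FIRST(A)={a,b}  FIRST(B)={a}

FOLLOW iteration:
seed FOLLOW(S) with $
[1]
  A→S S A: FOLLOW(S) ⊇ FIRST(S) = {a,b}; new: +{a,b}
  S→a B: FOLLOW(B) ⊇ FOLLOW(S) ⊇ {$,a,b}; new: +{$,a,b}
  S→b A: FOLLOW(A) ⊇ FOLLOW(S) ⊇ {$,a,b}; new: +{$,a,b}
  S: {$,a,b}  A: {$,a,b}  B: {$,a,b}
[2] — fixpoint
  S: {$,a,b}  A: {$,a,b}  B: {$,a,b}

FOLLOW(S) = ["$", "a", "b"]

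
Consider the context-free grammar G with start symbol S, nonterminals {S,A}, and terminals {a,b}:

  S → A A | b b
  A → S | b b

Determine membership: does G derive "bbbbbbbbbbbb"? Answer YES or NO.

Convert to CNF:
  S -> A A | T0 T0
  A -> A A | T0 T0
  T0 -> b

CYK table (by increasing span):
  [0..0]={T0}  "b"  orig:{}
  [1..1]={T0}  "b"  orig:{}
  [2..2]={T0}  "b"  orig:{}
  [3..3]={T0}  "b"  orig:{}
  [4..4]={T0}  "b"  orig:{}
  [5..5]={T0}  "b"  orig:{}
  [6..6]={T0}  "b"  orig:{}
  [7..7]={T0}  "b"  orig:{}
  [8..8]={T0}  "b"  orig:{}
  [9..9]={T0}  "b"  orig:{}
  [10..10]={T0}  "b"  orig:{}
  [11..11]={T0}  "b"  orig:{}
  [0..1]={A,S}  "bb"
  [1..2]={A,S}  "bb"
  [2..3]={A,S}  "bb"
  [3..4]={A,S}  "bb"
  [4..5]={A,S}  "bb"
  [5..6]={A,S}  "bb"
  [6..7]={A,S}  "bb"
  [7..8]={A,S}  "bb"
  [8..9]={A,S}  "bb"
  [9..10]={A,S}  "bb"
  [10..11]={A,S}  "bb"
  [0..2]=∅  "bbb"
  [1..3]=∅  "bbb"
  [2..4]=∅  "bbb"
  [3..5]=∅  "bbb"
  [4..6]=∅  "bbb"
  [5..7]=∅  "bbb"
  [6..8]=∅  "bbb"
  [7..9]=∅  "bbb"
  [8..10]=∅  "bbb"
  [9..11]=∅  "bbb"
  [0..3]={A,S}  "bbbb"
  [1..4]={A,S}  "bbbb"
  [2..5]={A,S}  "bbbb"
  [3..6]={A,S}  "bbbb"
  [4..7]={A,S}  "bbbb"
  [5..8]={A,S}  "bbbb"
  [6..9]={A,S}  "bbbb"
  [7..10]={A,S}  "bbbb"
  [8..11]={A,S}  "bbbb"
  [0..4]=∅  "bbbbb"
  [1..5]=∅  "bbbbb"
  [2..6]=∅  "bbbbb"
  [3..7]=∅  "bbbbb"
  [4..8]=∅  "bbbbb"
  [5..9]=∅  "bbbbb"
  [6..10]=∅  "bbbbb"
  [7..11]=∅  "bbbbb"
  [0..5]={A,S}  "bbbbbb"
  [1..6]={A,S}  "bbbbbb"
  [2..7]={A,S}  "bbbbbb"
  [3..8]={A,S}  "bbbbbb"
  [4..9]={A,S}  "bbbbbb"
  [5..10]={A,S}  "bbbbbb"
  [6..11]={A,S}  "bbbbbb"
  [0..6]=∅  "bbbbbbb"
  [1..7]=∅  "bbbbbbb"
  [2..8]=∅  "bbbbbbb"
  [3..9]=∅  "bbbbbbb"
  [4..10]=∅  "bbbbbbb"
  [5..11]=∅  "bbbbbbb"
  [0..7]={A,S}  "bbbbbbbb"
  [1..8]={A,S}  "bbbbbbbb"
  [2..9]={A,S}  "bbbbbbbb"
  [3..10]={A,S}  "bbbbbbbb"
  [4..11]={A,S}  "bbbbbbbb"
  [0..8]=∅  "bbbbbbbbb"
  [1..9]=∅  "bbbbbbbbb"
  [2..10]=∅  "bbbbbbbbb"
  [3..11]=∅  "bbbbbbbbb"
  [0..9]={A,S}  "bbbbbbbbbb"
  [1..10]={A,S}  "bbbbbbbbbb"
  [2..11]={A,S}  "bbbbbbbbbb"
  [0..10]=∅  "bbbbbbbbbbb"
  [1..11]=∅  "bbbbbbbbbbb"
  [0..11]={A,S}  "bbbbbbbbbbbb"

S ∈ T[0,11] ⇒ YES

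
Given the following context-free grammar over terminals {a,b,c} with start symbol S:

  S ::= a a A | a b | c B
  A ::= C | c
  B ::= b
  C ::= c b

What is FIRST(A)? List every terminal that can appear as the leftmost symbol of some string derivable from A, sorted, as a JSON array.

FIRST iteration:
round 1:
  A via A→c: +{c}
  B via B→b: +{b}
  C via C→c b: +{c}
  S via S→a a A: +{a}
  S via S→c B: +{c}
  FIRST(S)={a,c}  FIRST(A)={c}  FIRST(B)={b}  FIRST(C)={c}
round 2: done
  FIRST(S)={a,c}  FIRST(A)={c}  FIRST(B)={b}  FIRST(C)={c}

FIRST(A) = ["c"]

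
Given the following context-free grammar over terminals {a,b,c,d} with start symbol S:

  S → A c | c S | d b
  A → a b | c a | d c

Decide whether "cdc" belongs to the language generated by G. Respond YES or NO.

CNF form of G:
  S -> A T2 | T2 S | T3 T1
  A -> T0 T1 | T2 T0 | T3 T2
  T0 -> a
  T1 -> b
  T2 -> c
  T3 -> d

CYK fill:
  cell(0,0) c: {T2}  orig:{}
  cell(1,1) d: {T3}  orig:{}
  cell(2,2) c: {T2}  orig:{}
  cell(0,1) cd: ∅
  cell(1,2) dc: {A}
  cell(0,2) cdc: ∅

S ∉ T[0,2] ⇒ NO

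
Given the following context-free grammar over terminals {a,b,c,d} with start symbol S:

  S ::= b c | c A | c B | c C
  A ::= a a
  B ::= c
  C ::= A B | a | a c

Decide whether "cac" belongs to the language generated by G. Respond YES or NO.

CNF form of G:
  S -> T1 A | T1 B | T1 C | T2 T1
  A -> T0 T0
  B -> c
  C -> A B | T0 T1 | a
  T0 -> a
  T1 -> c
  T2 -> b

Fill CYK table bottom-up:
  cell(0,0) c: {B,T1}  orig:{B}
  cell(1,1) a: {C,T0}  orig:{C}
  cell(2,2) c: {B,T1}  orig:{B}
  cell(0,1) ca: {S}
  cell(1,2) ac: {C}
  cell(0,2) cac: {S}

S ∈ T[0,2] ⇒ YES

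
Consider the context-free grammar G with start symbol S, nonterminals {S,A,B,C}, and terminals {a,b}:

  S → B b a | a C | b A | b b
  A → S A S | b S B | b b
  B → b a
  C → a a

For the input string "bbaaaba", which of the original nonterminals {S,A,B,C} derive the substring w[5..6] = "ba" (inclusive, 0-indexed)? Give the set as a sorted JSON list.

Convert to CNF:
  S -> B X4 | T0 A | T0 T0 | T1 C
  A -> S X2 | T0 T0 | T0 X3
  B -> T0 T1
  C -> T1 T1
  T0 -> b
  T1 -> a
  X2 -> A S
  X3 -> S B
  X4 -> T0 T1

Fill CYK table bottom-up (cells [i..j] with 5 ≤ i ≤ j ≤ 6 only):
  [5..5]={T0}  "b"  orig:{}
  [6..6]={T1}  "a"  orig:{}
  [5..6]={B,X4}  "ba"  orig:{B}

Original NTs in T[5,6] deriving "ba": ["B"]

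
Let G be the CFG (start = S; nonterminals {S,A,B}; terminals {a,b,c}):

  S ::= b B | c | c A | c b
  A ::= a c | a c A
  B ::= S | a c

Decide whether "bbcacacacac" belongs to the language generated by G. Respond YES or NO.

Convert to CNF:
  S -> T1 A | T1 T2 | T2 B | c
  A -> T0 T1 | T0 X3
  B -> T0 T1 | T1 A | T1 T2 | T2 B | c
  T0 -> a
  T1 -> c
  T2 -> b
  X3 -> T1 A

CYK fill:
  [0..0]={T2}  "b"  orig:{}
  [1..1]={T2}  "b"  orig:{}
  [2..2]={B,S,T1}  "c"  orig:{B,S}
  [3..3]={T0}  "a"  orig:{}
  [4..4]={B,S,T1}  "c"  orig:{B,S}
  [5..5]={T0}  "a"  orig:{}
  [6..6]={B,S,T1}  "c"  orig:{B,S}
  [7..7]={T0}  "a"  orig:{}
  [8..8]={B,S,T1}  "c"  orig:{B,S}
  [9..9]={T0}  "a"  orig:{}
  [10..10]={B,S,T1}  "c"  orig:{B,S}
  [0..1]=∅  "bb"
  [1..2]={B,S}  "bc"
  [2..3]=∅  "ca"
  [3..4]={A,B}  "ac"
  [4..5]=∅  "ca"
  [5..6]={A,B}  "ac"
  [6..7]=∅  "ca"
  [7..8]={A,B}  "ac"
  [8..9]=∅  "ca"
  [9..10]={A,B}  "ac"
  [0..2]={B,S}  "bbc"
  [1..3]=∅  "bca"
  [2..4]={B,S,X3}  "cac"  orig:{B,S}
  [3..5]=∅  "aca"
  [4..6]={B,S,X3}  "cac"  orig:{B,S}
  [5..7]=∅  "aca"
  [6..8]={B,S,X3}  "cac"  orig:{B,S}
  [7..9]=∅  "aca"
  [8..10]={B,S,X3}  "cac"  orig:{B,S}
  [0..3]=∅  "bbca"
  [1..4]={B,S}  "bcac"
  [2..5]=∅  "caca"
  [3..6]={A}  "acac"
  [4..7]=∅  "caca"
  [5..8]={A}  "acac"
  [6..9]=∅  "caca"
  [7..10]={A}  "acac"
  [0..4]={B,S}  "bbcac"
  [1..5]=∅  "bcaca"
  [2..6]={B,S,X3}  "cacac"  orig:{B,S}
  [3..7]=∅  "acaca"
  [4..8]={B,S,X3}  "cacac"  orig:{B,S}
  [5..9]=∅  "acaca"
  [6..10]={B,S,X3}  "cacac"  orig:{B,S}
  [0..5]=∅  "bbcaca"
  [1..6]={B,S}  "bcacac"
  [2..7]=∅  "cacaca"
  [3..8]={A}  "acacac"
  [4..9]=∅  "cacaca"
  [5..10]={A}  "acacac"
  [0..6]={B,S}  "bbcacac"
  [1..7]=∅  "bcacaca"
  [2..8]={B,S,X3}  "cacacac"  orig:{B,S}
  [3..9]=∅  "acacaca"
  [4..10]={B,S,X3}  "cacacac"  orig:{B,S}
  [0..7]=∅  "bbcacaca"
  [1..8]={B,S}  "bcacacac"
  [2..9]=∅  "cacacaca"
  [3..10]={A}  "acacacac"
  [0..8]={B,S}  "bbcacacac"
  [1..9]=∅  "bcacacaca"
  [2..10]={B,S,X3}  "cacacacac"  orig:{B,S}
  [0..9]=∅  "bbcacacaca"
  [1..10]={B,S}  "bcacacacac"
  [0..10]={B,S}  "bbcacacacac"

S ∈ T[0,10] ⇒ YES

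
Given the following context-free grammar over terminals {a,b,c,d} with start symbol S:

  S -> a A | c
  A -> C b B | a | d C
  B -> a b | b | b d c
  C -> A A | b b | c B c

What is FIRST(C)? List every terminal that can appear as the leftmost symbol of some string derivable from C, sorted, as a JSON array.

Compute FIRST by fixpoint:
[1]
  A via A→a: +{a}
  A via A→d C: +{d}
  B via B→a b: +{a}
  B via B→b: +{b}
  C via C→A A: +{a,d}
  C via C→b b: +{b}
  C via C→c B c: +{c}
  S via S→a A: +{a}
  S via S→c: +{c}
  FIRST(S)={a,c}  FIRST(A)={a,d}  FIRST(B)={a,b}  FIRST(C)={a,b,c,d}
[2]
  A via A→C b B: +{b,c}
  FIRST(S)={a,c}  FIRST(A)={a,b,c,d}  FIRST(B)={a,b}  FIRST(C)={a,b,c,d}
[3] (no change)
  FIRST(S)={a,c}  FIRST(A)={a,b,c,d}  FIRST(B)={a,b}  FIRST(C)={a,b,c,d}

FIRST(C) = ["a", "b", "c", "d"]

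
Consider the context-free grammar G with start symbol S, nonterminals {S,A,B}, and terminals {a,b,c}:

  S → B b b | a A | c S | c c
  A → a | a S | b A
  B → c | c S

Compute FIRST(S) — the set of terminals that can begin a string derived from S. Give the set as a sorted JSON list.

Compute FIRST by fixpoint:
[1]
  A via A→a: +{a}
  A via A→b A: +{b}
  B via B→c: +{c}
  S via S→B b b: +{c}
  S via S→a A: +{a}
  S: {a,c}  A: {a,b}  B: {c}
[2] done
  S: {a,c}  A: {a,b}  B: {c}

FIRST(S) = ["a", "c"]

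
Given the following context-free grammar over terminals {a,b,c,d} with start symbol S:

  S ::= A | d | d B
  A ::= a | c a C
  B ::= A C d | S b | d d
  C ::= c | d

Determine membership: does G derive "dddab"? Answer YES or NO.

CNF form of G:
  S -> T0 X6 | T2 B | a | d
  A -> T0 X4 | a
  B -> A X5 | S T3 | T2 T2
  C -> c | d
  T0 -> c
  T1 -> a
  T2 -> d
  T3 -> b
  X4 -> T1 C
  X5 -> C T2
  X6 -> T1 C

CYK table (by increasing span):
  cell(0,0) d: {C,S,T2}  orig:{C,S}
  cell(1,1) d: {C,S,T2}  orig:{C,S}
  cell(2,2) d: {C,S,T2}  orig:{C,S}
  cell(3,3) a: {A,S,T1}  orig:{A,S}
  cell(4,4) b: {T3}  orig:{}
  cell(0,1) dd: {B,X5}  orig:{B}
  cell(1,2) dd: {B,X5}  orig:{B}
  cell(2,3) da: ∅
  cell(3,4) ab: {B}
  cell(0,2) ddd: {S}
  cell(1,3) dda: ∅
  cell(2,4) dab: {S}
  cell(0,3) ddda: ∅
  cell(1,4) ddab: ∅
  cell(0,4) dddab: ∅

S ∉ T[0,4] ⇒ NO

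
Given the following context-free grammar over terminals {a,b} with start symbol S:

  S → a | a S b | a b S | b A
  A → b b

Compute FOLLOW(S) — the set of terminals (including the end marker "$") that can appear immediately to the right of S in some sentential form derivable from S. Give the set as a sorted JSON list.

Compute FIRST by fixpoint:
round 1:
  A via A→b b: +{b}
  S via S→a: +{a}
  S via S→b A: +{b}
  S: {a,b}  A: {b}
round 2: (stable)
  S: {a,b}  A: {b}

FOLLOW iteration:
FOLLOW(S) := {$}
[1]
  S→a S b: FOLLOW(S) ⊇ FIRST(b) = {b}; new: +{b}
  S→b A: FOLLOW(A) ⊇ FOLLOW(S) ⊇ {$,b}; new: +{$,b}
  FOLLOW(S)={$,b}  FOLLOW(A)={$,b}
[2] (stable)
  FOLLOW(S)={$,b}  FOLLOW(A)={$,b}

FOLLOW(S) = ["$", "b"]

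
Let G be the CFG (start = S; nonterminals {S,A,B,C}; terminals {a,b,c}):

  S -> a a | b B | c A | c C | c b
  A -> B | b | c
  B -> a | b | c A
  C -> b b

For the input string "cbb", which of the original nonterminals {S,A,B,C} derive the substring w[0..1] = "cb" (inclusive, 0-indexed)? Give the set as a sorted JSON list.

Convert to CNF:
  S -> T0 A | T0 C | T0 T1 | T1 B | T2 T2
  A -> T0 A | a | b | c
  B -> T0 A | a | b
  C -> T1 T1
  T0 -> c
  T1 -> b
  T2 -> a

CYK fill, restricted to cells inside w[0..1]:
  [0..0]={A,T0}  "c"  orig:{A}
  [1..1]={A,B,T1}  "b"  orig:{A,B}
  [0..1]={A,B,S}  "cb"

Original NTs in T[0,1] deriving "cb": ["A", "B", "S"]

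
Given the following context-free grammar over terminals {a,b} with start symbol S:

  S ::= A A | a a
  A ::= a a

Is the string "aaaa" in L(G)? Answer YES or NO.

CNF form of G:
  S -> A A | T0 T0
  A -> T0 T0
  T0 -> a

Fill CYK table bottom-up:
  T[0,0] 'a' = {T0}  orig:{}
  T[1,1] 'a' = {T0}  orig:{}
  T[2,2] 'a' = {T0}  orig:{}
  T[3,3] 'a' = {T0}  orig:{}
  T[0,1] 'aa' = {A,S}
  T[1,2] 'aa' = {A,S}
  T[2,3] 'aa' = {A,S}
  T[0,2] 'aaa' = ∅
  T[1,3] 'aaa' = ∅
  T[0,3] 'aaaa' = {S}

S ∈ T[0,3] ⇒ YES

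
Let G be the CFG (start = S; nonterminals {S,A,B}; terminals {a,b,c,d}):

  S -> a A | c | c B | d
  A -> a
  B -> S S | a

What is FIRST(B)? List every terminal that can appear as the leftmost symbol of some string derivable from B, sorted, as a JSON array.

Compute FIRST by fixpoint:
[1]
  A via A→a: +{a}
  B via B→a: +{a}
  S via S→a A: +{a}
  S via S→c: +{c}
  S via S→d: +{d}
  FIRST[S]={a,c,d}  FIRST[A]={a}  FIRST[B]={a}
[2]
  B via B→S S: +{c,d}
  FIRST[S]={a,c,d}  FIRST[A]={a}  FIRST[B]={a,c,d}
[3] — fixpoint
  FIRST[S]={a,c,d}  FIRST[A]={a}  FIRST[B]={a,c,d}

FIRST(B) = ["a", "c", "d"]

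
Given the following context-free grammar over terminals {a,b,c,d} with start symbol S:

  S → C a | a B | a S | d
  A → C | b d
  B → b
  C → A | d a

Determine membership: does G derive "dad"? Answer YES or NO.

CNF form of G:
  S -> C T2 | T2 B | T2 S | d
  A -> T0 T1 | T1 T2
  B -> b
  C -> T0 T1 | T1 T2
  T0 -> b
  T1 -> d
  T2 -> a

CYK fill:
  [0..0]={S,T1}  "d"  orig:{S}
  [1..1]={T2}  "a"  orig:{}
  [2..2]={S,T1}  "d"  orig:{S}
  [0..1]={A,C}  "da"
  [1..2]={S}  "ad"
  [0..2]=∅  "dad"

S ∉ T[0,2] ⇒ NO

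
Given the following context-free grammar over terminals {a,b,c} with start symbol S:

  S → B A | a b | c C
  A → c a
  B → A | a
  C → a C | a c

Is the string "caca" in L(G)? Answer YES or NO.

Convert to CNF:
  S -> B A | T0 C | T1 T2
  A -> T0 T1
  B -> T0 T1 | a
  C -> T1 C | T1 T0
  T0 -> c
  T1 -> a
  T2 -> b

CYK table (by increasing span):
  [0..0]={T0}  "c"  orig:{}
  [1..1]={B,T1}  "a"  orig:{B}
  [2..2]={T0}  "c"  orig:{}
  [3..3]={B,T1}  "a"  orig:{B}
  [0..1]={A,B}  "ca"
  [1..2]={C}  "ac"
  [2..3]={A,B}  "ca"
  [0..2]={S}  "cac"
  [1..3]={S}  "aca"
  [0..3]={S}  "caca"

S ∈ T[0,3] ⇒ YES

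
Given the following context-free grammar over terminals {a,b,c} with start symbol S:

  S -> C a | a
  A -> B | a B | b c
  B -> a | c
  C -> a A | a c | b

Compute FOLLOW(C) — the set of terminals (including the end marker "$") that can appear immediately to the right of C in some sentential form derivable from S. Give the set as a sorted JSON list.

Compute FIRST by fixpoint:
iter 1:
  A via A→a B: +{a}
  A via A→b c: +{b}
  B via B→a: +{a}
  B via B→c: +{c}
  C via C→a A: +{a}
  C via C→b: +{b}
  S via S→C a: +{a,b}
  FIRST[S]={a,b}  FIRST[A]={a,b}  FIRST[B]={a,c}  FIRST[C]={a,b}
iter 2:
  A via A→B: +{c}
  FIRST[S]={a,b}  FIRST[A]={a,b,c}  FIRST[B]={a,c}  FIRST[C]={a,b}
iter 3: (no change)
  FIRST[S]={a,b}  FIRST[A]={a,b,c}  FIRST[B]={a,c}  FIRST[C]={a,b}

FOLLOW iteration:
seed FOLLOW(S) with $
iter 1:
  S→C a: FOLLOW(C) ⊇ FIRST(a) = {a}; new: +{a}
  S: {$}  A: {}  B: {}  C: {a}
iter 2:
  C→a A: FOLLOW(A) ⊇ FOLLOW(C) ⊇ {a}; new: +{a}
  S: {$}  A: {a}  B: {}  C: {a}
iter 3:
  A→B: FOLLOW(B) ⊇ FOLLOW(A) ⊇ {a}; new: +{a}
  S: {$}  A: {a}  B: {a}  C: {a}
iter 4: — fixpoint
  S: {$}  A: {a}  B: {a}  C: {a}

FOLLOW(C) = ["a"]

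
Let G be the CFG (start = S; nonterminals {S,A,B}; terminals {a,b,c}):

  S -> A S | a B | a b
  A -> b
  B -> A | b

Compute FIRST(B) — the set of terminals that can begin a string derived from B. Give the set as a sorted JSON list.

Compute FIRST by fixpoint:
pass 1:
  A via A→b: +{b}
  B via B→A: +{b}
  S via S→A S: +{b}
  S via S→a B: +{a}
  S: {a,b}  A: {b}  B: {b}
pass 2: done
  S: {a,b}  A: {b}  B: {b}

FIRST(B) = ["b"]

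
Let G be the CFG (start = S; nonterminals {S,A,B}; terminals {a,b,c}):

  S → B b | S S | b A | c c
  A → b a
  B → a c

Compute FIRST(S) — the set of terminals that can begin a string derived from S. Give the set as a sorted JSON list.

FIRST iteration:
pass 1:
  A via A→b a: +{b}
  B via B→a c: +{a}
  S via S→B b: +{a}
  S via S→b A: +{b}
  S via S→c c: +{c}
  FIRST(S)={a,b,c}  FIRST(A)={b}  FIRST(B)={a}
pass 2: done
  FIRST(S)={a,b,c}  FIRST(A)={b}  FIRST(B)={a}

FIRST(S) = ["a", "b", "c"]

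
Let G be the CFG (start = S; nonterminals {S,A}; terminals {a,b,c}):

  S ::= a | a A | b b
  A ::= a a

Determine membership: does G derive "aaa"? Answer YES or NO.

CNF form of G:
  S -> T0 A | T1 T1 | a
  A -> T0 T0
  T0 -> a
  T1 -> b

CYK table (by increasing span):
  [0..0]={S,T0}  "a"  orig:{S}
  [1..1]={S,T0}  "a"  orig:{S}
  [2..2]={S,T0}  "a"  orig:{S}
  [0..1]={A}  "aa"
  [1..2]={A}  "aa"
  [0..2]={S}  "aaa"

S ∈ T[0,2] ⇒ YES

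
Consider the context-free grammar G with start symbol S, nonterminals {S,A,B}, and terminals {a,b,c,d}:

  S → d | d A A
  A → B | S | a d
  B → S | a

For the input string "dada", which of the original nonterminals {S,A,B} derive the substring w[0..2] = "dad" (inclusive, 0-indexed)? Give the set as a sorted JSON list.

Convert to CNF:
  S -> T1 X4 | d
  A -> T0 T1 | T1 X2 | a | d
  B -> T1 X3 | a | d
  T0 -> a
  T1 -> d
  X2 -> A A
  X3 -> A A
  X4 -> A A

CYK fill (cells [i..j] with 0 ≤ i ≤ j ≤ 2 only):
  cell(0,0) d: {A,B,S,T1}  orig:{A,B,S}
  cell(1,1) a: {A,B,T0}  orig:{A,B}
  cell(2,2) d: {A,B,S,T1}  orig:{A,B,S}
  cell(0,1) da: {X2,X3,X4}  orig:{}
  cell(1,2) ad: {A,X2,X3,X4}  orig:{A}
  cell(0,2) dad: {A,B,S,X2,X3,X4}  orig:{A,B,S}

Original NTs in T[0,2] deriving "dad": ["A", "B", "S"]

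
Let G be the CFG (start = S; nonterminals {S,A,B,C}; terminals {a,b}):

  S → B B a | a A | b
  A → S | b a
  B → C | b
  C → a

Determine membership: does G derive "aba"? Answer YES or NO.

Convert to CNF:
  S -> B X3 | T0 A | b
  A -> B X2 | T0 A | T1 T0 | b
  B -> a | b
  C -> a
  T0 -> a
  T1 -> b
  X2 -> B T0
  X3 -> B T0

Fill CYK table bottom-up:
  [0..0]={B,C,T0}  "a"  orig:{B,C}
  [1..1]={A,B,S,T1}  "b"  orig:{A,B,S}
  [2..2]={B,C,T0}  "a"  orig:{B,C}
  [0..1]={A,S}  "ab"
  [1..2]={A,X2,X3}  "ba"  orig:{A}
  [0..2]={A,S}  "aba"

S ∈ T[0,2] ⇒ YES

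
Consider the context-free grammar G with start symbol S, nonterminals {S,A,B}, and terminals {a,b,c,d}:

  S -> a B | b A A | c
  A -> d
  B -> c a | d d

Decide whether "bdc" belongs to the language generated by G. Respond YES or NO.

CNF form of G:
  S -> T1 B | T3 X4 | c
  A -> d
  B -> T0 T1 | T2 T2
  T0 -> c
  T1 -> a
  T2 -> d
  T3 -> b
  X4 -> A A

CYK table (by increasing span):
  cell(0,0) b: {T3}  orig:{}
  cell(1,1) d: {A,T2}  orig:{A}
  cell(2,2) c: {S,T0}  orig:{S}
  cell(0,1) bd: ∅
  cell(1,2) dc: ∅
  cell(0,2) bdc: ∅

S ∉ T[0,2] ⇒ NO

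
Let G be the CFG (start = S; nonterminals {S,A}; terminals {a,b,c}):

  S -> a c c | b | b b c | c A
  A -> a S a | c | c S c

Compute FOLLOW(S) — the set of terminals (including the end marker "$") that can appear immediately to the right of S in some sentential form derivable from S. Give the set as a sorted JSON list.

Compute FIRST by fixpoint:
round 1:
  A via A→a S a: +{a}
  A via A→c: +{c}
  S via S→a c c: +{a}
  S via S→b: +{b}
  S via S→c A: +{c}
  FIRST(S)={a,b,c}  FIRST(A)={a,c}
round 2: done
  FIRST(S)={a,b,c}  FIRST(A)={a,c}

FOLLOW sets:
FOLLOW(S) := {$}
pass 1:
  A→a S a: FOLLOW(S) ⊇ FIRST(a) = {a}; new: +{a}
  A→c S c: FOLLOW(S) ⊇ FIRST(c) = {c}; new: +{c}
  S→c A: FOLLOW(A) ⊇ FOLLOW(S) ⊇ {$,a,c}; new: +{$,a,c}
  S: {$,a,c}  A: {$,a,c}
pass 2: done
  S: {$,a,c}  A: {$,a,c}

FOLLOW(S) = ["$", "a", "c"]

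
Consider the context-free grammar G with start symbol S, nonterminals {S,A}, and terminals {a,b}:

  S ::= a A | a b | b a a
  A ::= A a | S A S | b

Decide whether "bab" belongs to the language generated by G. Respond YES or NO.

Convert to CNF:
  S -> T0 A | T0 T1 | T1 X3
  A -> A T0 | S X2 | b
  T0 -> a
  T1 -> b
  X2 -> A S
  X3 -> T0 T0

CYK table (by increasing span):
  cell(0,0) b: {A,T1}  orig:{A}
  cell(1,1) a: {T0}  orig:{}
  cell(2,2) b: {A,T1}  orig:{A}
  cell(0,1) ba: {A}
  cell(1,2) ab: {S}
  cell(0,2) bab: {X2}  orig:{}

S ∉ T[0,2] ⇒ NO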